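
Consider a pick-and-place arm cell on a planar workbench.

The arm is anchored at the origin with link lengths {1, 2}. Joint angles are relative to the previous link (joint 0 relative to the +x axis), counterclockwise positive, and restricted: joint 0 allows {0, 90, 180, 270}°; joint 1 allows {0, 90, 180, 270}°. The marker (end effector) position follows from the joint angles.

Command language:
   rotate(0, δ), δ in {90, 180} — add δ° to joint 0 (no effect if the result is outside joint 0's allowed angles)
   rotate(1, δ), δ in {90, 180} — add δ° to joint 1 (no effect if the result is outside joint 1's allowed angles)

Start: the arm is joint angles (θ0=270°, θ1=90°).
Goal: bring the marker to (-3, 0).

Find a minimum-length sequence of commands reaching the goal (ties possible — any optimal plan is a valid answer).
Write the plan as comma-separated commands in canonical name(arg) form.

begin: joint angles (θ0=270°, θ1=90°)
step 1 (rotate(1, 180)): joint angles (θ0=270°, θ1=270°)
step 2 (rotate(0, 90)): joint angles (θ0=0°, θ1=270°)
step 3 (rotate(1, 90)): joint angles (θ0=0°, θ1=0°)
step 4 (rotate(0, 180)): joint angles (θ0=180°, θ1=0°)
minimal: 4 command(s), checked below 4.

rotate(1, 180), rotate(0, 90), rotate(1, 90), rotate(0, 180)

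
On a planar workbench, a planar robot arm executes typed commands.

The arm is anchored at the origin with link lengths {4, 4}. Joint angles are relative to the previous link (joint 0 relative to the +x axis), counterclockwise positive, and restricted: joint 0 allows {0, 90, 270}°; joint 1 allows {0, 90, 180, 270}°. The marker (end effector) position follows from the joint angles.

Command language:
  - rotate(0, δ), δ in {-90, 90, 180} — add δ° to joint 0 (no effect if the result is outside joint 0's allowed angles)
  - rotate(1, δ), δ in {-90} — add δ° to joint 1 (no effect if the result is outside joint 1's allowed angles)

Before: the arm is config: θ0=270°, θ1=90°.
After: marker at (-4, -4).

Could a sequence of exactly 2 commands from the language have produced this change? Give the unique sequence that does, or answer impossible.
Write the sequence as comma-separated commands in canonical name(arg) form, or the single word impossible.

initial: config: θ0=270°, θ1=90°
t=1 rotate(1, -90) ⇒ config: θ0=270°, θ1=0°
t=2 rotate(1, -90) ⇒ config: θ0=270°, θ1=270°
all 16 alternatives checked — unique.

rotate(1, -90), rotate(1, -90)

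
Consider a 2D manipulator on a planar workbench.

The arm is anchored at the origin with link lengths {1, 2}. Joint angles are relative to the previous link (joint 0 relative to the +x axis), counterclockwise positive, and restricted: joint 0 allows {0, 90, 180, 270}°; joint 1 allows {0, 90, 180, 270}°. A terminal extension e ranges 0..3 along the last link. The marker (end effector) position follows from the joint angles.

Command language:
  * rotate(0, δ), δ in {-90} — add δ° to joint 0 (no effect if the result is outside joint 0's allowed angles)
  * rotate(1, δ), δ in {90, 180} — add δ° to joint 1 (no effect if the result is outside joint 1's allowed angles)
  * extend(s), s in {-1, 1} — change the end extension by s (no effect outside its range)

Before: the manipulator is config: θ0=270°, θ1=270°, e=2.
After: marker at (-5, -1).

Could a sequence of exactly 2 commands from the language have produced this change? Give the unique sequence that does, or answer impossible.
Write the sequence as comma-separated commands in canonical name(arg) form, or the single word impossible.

extend(1), extend(1)

begin: config: θ0=270°, θ1=270°, e=2
t=1 extend(1) ⇒ config: θ0=270°, θ1=270°, e=3
t=2 extend(1) ⇒ config: θ0=270°, θ1=270°, e=3
no rival 2-sequence matches.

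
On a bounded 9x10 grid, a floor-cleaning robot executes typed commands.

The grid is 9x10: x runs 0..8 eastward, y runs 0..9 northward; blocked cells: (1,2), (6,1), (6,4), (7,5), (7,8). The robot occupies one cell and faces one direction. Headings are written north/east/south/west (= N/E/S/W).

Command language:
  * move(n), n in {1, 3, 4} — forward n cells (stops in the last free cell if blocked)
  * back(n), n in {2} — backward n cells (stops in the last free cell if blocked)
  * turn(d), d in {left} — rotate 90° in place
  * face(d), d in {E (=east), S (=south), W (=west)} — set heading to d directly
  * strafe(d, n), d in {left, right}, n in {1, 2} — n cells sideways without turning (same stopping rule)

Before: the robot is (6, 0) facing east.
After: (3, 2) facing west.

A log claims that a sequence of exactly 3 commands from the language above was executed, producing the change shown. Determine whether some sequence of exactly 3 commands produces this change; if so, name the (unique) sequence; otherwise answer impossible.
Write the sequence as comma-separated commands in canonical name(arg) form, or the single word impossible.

face(W), move(3), strafe(right, 2)

key: order matters: swapping face(W) and strafe(right, 2) lands elsewhere
initial: (6, 0) facing east
t=1 face(W) ⇒ (6, 0) facing west
t=2 move(3) ⇒ (3, 0) facing west
t=3 strafe(right, 2) ⇒ (3, 2) facing west
no rival 3-sequence matches.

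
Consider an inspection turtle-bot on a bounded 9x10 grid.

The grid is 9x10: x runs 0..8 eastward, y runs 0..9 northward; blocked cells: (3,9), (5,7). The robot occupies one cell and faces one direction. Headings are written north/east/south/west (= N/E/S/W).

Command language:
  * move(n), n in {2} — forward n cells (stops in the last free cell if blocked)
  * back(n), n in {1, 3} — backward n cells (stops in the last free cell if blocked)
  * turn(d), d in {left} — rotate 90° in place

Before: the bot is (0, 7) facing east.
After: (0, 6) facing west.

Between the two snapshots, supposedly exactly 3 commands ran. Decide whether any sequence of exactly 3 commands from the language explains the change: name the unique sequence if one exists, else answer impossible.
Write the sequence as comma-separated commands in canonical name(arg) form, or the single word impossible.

turn(left), back(1), turn(left)

key: cell and facing (now W) both changed — the 3 commands mix motion and turning
start: (0, 7) facing east
t=1 turn(left) ⇒ (0, 7) facing north
t=2 back(1) ⇒ (0, 6) facing north
t=3 turn(left) ⇒ (0, 6) facing west
uniquely the one of 64 3-step routes that fits.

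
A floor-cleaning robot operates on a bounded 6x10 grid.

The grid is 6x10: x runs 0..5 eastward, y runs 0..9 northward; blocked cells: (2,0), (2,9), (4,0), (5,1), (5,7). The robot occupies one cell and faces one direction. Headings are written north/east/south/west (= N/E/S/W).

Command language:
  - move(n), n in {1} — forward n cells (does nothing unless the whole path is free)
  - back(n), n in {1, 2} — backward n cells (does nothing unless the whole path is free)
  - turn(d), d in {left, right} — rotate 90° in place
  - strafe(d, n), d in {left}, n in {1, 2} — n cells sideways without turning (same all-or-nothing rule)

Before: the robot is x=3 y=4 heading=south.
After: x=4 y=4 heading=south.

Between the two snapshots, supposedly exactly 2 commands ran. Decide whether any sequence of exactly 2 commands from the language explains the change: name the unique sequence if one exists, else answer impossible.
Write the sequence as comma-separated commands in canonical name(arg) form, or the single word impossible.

key: still facing S at the end — nothing in the sequence rotates
t0: x=3 y=4 heading=south
step 1 (strafe(left, 1)): x=4 y=4 heading=south
step 2 (strafe(left, 2)): x=4 y=4 heading=south
uniquely the one of 49 2-step routes that fits.

strafe(left, 1), strafe(left, 2)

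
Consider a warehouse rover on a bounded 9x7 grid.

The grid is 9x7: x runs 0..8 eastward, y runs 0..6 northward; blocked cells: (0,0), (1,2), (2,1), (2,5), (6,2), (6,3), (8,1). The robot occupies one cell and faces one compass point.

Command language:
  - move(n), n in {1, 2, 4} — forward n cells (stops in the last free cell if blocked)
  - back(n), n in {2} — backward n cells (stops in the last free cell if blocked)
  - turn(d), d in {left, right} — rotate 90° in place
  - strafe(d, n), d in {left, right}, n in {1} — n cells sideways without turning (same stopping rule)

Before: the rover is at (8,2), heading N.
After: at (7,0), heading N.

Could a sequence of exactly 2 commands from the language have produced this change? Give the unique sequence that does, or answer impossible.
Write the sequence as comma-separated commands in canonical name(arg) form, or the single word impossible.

strafe(left, 1), back(2)

key: still facing N at the end — nothing in the sequence rotates
from: at (8,2), heading N
1. strafe(left, 1) → at (7,2), heading N
2. back(2) → at (7,0), heading N
no rival 2-sequence matches.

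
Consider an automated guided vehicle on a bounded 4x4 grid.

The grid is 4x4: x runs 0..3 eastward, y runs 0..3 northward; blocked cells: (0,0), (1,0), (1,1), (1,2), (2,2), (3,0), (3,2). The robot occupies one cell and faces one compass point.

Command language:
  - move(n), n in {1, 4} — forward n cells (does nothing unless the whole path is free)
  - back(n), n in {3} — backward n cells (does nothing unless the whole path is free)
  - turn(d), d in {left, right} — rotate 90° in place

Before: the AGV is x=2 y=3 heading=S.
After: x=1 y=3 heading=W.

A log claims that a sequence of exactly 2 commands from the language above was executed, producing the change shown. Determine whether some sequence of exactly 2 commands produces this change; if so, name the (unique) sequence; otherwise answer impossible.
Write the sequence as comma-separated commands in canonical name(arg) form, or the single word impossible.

key: cell and facing (now W) both changed — the 2 commands mix motion and turning
initial: x=2 y=3 heading=S
1. turn(right) → x=2 y=3 heading=W
2. move(1) → x=1 y=3 heading=W
all 25 alternatives checked — unique.

turn(right), move(1)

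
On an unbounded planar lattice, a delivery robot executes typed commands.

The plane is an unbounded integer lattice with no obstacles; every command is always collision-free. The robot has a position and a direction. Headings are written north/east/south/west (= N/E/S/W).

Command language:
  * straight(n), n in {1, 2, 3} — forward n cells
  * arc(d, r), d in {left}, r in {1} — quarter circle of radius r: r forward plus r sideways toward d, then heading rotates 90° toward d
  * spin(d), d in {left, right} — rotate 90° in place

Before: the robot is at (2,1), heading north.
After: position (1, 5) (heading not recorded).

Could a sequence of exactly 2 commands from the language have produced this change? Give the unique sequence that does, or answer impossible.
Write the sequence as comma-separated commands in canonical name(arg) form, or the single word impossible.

straight(3), arc(left, 1)

key: running arc(left, 1) before straight(3) would end elsewhere — order is forced
initial: at (2,1), heading north
t=1 straight(3) ⇒ at (2,4), heading north
t=2 arc(left, 1) ⇒ at (1,5), heading west
no other 2-command option fits: unique.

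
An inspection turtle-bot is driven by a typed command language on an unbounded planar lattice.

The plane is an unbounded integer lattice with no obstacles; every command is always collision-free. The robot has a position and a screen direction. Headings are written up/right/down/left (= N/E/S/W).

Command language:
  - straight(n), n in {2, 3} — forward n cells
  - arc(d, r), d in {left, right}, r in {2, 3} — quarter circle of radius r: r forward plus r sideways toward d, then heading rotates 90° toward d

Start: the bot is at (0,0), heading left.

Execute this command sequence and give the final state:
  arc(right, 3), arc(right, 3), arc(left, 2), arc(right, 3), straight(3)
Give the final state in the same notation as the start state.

at (8,11), heading right

begin: at (0,0), heading left
t=1 arc(right, 3) ⇒ at (-3,3), heading up
t=2 arc(right, 3) ⇒ at (0,6), heading right
t=3 arc(left, 2) ⇒ at (2,8), heading up
t=4 arc(right, 3) ⇒ at (5,11), heading right
t=5 straight(3) ⇒ at (8,11), heading right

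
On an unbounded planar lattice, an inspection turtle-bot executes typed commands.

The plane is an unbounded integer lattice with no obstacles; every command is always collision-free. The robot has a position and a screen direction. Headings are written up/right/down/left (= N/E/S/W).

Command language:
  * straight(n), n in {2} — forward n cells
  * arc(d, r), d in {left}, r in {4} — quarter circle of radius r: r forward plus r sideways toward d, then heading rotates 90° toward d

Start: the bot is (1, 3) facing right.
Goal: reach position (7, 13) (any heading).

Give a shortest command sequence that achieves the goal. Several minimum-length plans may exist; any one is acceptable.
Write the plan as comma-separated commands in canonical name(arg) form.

begin: (1, 3) facing right
t=1 straight(2) ⇒ (3, 3) facing right
t=2 arc(left, 4) ⇒ (7, 7) facing up
t=3 straight(2) ⇒ (7, 9) facing up
t=4 straight(2) ⇒ (7, 11) facing up
t=5 straight(2) ⇒ (7, 13) facing up
minimal: 5 command(s), checked below 5.

straight(2), arc(left, 4), straight(2), straight(2), straight(2)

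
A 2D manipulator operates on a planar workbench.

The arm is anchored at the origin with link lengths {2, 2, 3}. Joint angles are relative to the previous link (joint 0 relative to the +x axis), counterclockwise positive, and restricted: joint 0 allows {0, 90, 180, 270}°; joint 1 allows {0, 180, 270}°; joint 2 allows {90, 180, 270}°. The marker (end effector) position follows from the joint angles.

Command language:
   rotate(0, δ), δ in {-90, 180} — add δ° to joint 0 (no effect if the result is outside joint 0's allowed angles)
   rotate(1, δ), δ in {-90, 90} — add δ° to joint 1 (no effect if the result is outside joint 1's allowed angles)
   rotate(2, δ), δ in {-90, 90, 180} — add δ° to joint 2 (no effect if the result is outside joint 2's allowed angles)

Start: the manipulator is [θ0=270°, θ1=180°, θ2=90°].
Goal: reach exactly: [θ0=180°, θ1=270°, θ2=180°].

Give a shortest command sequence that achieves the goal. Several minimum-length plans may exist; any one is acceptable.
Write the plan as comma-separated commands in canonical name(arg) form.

start: [θ0=270°, θ1=180°, θ2=90°]
[1] after rotate(2, 90): [θ0=270°, θ1=180°, θ2=180°]
[2] after rotate(1, 90): [θ0=270°, θ1=270°, θ2=180°]
[3] after rotate(0, -90): [θ0=180°, θ1=270°, θ2=180°]
no 2-step plan works, so 3 is optimal.

rotate(2, 90), rotate(1, 90), rotate(0, -90)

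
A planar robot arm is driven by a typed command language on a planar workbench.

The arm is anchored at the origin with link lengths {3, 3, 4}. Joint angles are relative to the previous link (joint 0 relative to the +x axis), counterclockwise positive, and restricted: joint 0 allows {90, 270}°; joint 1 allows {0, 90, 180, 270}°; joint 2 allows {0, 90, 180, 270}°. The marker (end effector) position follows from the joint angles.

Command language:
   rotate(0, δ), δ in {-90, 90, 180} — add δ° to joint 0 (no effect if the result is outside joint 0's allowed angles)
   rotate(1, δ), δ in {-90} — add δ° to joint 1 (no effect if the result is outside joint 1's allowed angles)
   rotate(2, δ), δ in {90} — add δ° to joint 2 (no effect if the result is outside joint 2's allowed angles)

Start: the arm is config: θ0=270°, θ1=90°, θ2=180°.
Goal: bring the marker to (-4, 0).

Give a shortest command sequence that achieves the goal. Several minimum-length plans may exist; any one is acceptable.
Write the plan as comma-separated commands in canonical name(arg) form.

t0: config: θ0=270°, θ1=90°, θ2=180°
1. rotate(2, 90) → config: θ0=270°, θ1=90°, θ2=270°
2. rotate(0, 180) → config: θ0=90°, θ1=90°, θ2=270°
3. rotate(1, -90) → config: θ0=90°, θ1=0°, θ2=270°
4. rotate(1, -90) → config: θ0=90°, θ1=270°, θ2=270°
5. rotate(1, -90) → config: θ0=90°, θ1=180°, θ2=270°
no 4-step plan works, so 5 is optimal.

rotate(2, 90), rotate(0, 180), rotate(1, -90), rotate(1, -90), rotate(1, -90)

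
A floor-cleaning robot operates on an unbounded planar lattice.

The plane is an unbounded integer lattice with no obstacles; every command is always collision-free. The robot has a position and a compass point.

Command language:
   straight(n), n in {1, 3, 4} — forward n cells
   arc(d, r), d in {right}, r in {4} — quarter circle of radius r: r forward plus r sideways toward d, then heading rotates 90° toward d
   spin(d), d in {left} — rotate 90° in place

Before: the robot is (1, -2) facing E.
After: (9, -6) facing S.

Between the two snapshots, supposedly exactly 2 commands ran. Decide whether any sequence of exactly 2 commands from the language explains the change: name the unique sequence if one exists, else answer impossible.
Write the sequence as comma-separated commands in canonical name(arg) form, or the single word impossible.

key: cell and facing (now S) both changed — the 2 commands mix motion and turning
t0: (1, -2) facing E
1. straight(4) → (5, -2) facing E
2. arc(right, 4) → (9, -6) facing S
no rival 2-sequence matches.

straight(4), arc(right, 4)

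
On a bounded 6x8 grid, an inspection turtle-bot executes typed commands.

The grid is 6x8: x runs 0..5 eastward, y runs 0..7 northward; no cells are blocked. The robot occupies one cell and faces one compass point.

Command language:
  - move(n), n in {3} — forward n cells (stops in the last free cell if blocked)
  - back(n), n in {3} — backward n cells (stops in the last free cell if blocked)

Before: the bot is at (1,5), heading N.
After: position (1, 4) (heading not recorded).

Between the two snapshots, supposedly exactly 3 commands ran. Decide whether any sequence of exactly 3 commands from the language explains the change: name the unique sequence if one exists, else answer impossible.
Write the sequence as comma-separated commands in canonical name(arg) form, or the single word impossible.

key: order matters: swapping move(3) and back(3) lands elsewhere
start: at (1,5), heading N
1. move(3) → at (1,7), heading N
2. move(3) → at (1,7), heading N
3. back(3) → at (1,4), heading N
uniquely the one of 8 3-step routes that fits.

move(3), move(3), back(3)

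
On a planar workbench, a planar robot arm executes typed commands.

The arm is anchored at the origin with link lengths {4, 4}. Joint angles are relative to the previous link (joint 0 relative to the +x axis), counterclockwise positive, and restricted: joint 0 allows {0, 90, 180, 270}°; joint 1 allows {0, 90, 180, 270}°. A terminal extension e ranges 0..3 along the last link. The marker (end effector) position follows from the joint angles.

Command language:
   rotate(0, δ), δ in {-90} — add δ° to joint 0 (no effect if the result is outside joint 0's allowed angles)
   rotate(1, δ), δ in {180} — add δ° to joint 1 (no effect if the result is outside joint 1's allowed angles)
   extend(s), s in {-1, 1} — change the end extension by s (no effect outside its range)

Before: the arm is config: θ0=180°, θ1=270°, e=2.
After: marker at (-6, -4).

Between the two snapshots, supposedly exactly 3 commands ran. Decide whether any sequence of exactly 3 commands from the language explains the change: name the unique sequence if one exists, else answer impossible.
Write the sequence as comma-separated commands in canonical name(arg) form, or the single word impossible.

from: config: θ0=180°, θ1=270°, e=2
1. rotate(0, -90) → config: θ0=90°, θ1=270°, e=2
2. rotate(0, -90) → config: θ0=0°, θ1=270°, e=2
3. rotate(0, -90) → config: θ0=270°, θ1=270°, e=2
no other 3-command option fits: unique.

rotate(0, -90), rotate(0, -90), rotate(0, -90)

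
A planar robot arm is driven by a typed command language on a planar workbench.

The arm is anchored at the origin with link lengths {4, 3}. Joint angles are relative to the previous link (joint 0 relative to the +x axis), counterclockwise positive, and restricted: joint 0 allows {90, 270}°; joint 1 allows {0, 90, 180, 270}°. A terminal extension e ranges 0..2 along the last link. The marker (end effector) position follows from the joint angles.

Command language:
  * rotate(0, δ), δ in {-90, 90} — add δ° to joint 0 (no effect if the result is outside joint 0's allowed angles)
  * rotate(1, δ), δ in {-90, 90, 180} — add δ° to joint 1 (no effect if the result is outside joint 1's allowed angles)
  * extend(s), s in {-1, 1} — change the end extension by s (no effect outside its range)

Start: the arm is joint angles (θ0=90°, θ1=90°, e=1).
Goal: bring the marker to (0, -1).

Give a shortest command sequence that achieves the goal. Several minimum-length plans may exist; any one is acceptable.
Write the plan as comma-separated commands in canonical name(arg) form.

initial: joint angles (θ0=90°, θ1=90°, e=1)
[1] after extend(1): joint angles (θ0=90°, θ1=90°, e=2)
[2] after rotate(1, 90): joint angles (θ0=90°, θ1=180°, e=2)
no 1-step plan works, so 2 is optimal.

extend(1), rotate(1, 90)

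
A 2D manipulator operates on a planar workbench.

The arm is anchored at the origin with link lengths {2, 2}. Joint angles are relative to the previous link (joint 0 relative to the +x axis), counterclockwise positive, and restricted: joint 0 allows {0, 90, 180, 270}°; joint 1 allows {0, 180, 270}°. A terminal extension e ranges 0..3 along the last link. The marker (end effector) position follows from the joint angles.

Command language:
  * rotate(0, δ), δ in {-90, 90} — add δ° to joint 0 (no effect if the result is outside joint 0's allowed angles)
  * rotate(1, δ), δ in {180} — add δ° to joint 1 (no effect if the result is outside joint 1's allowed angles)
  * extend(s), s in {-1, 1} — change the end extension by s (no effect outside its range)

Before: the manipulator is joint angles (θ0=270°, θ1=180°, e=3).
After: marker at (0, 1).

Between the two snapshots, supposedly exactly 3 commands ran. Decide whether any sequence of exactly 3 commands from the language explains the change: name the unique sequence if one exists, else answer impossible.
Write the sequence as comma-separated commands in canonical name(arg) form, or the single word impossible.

key: running extend(-1) before extend(1) would end elsewhere — order is forced
start: joint angles (θ0=270°, θ1=180°, e=3)
1. extend(1) → joint angles (θ0=270°, θ1=180°, e=3)
2. extend(-1) → joint angles (θ0=270°, θ1=180°, e=2)
3. extend(-1) → joint angles (θ0=270°, θ1=180°, e=1)
all 125 alternatives checked — unique.

extend(1), extend(-1), extend(-1)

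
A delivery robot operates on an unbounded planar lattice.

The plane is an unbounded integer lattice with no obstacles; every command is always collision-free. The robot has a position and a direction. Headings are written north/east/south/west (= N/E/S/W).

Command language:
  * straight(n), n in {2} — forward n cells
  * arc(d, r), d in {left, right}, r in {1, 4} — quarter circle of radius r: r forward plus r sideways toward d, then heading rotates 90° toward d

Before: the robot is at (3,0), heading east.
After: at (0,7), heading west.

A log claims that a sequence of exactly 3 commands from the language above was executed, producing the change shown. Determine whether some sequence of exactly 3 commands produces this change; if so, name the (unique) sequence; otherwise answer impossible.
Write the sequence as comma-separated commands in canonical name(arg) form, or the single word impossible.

arc(left, 1), straight(2), arc(left, 4)

key: cell and facing (now W) both changed — the 3 commands mix motion and turning
t0: at (3,0), heading east
step 1 (arc(left, 1)): at (4,1), heading north
step 2 (straight(2)): at (4,3), heading north
step 3 (arc(left, 4)): at (0,7), heading west
all 125 alternatives checked — unique.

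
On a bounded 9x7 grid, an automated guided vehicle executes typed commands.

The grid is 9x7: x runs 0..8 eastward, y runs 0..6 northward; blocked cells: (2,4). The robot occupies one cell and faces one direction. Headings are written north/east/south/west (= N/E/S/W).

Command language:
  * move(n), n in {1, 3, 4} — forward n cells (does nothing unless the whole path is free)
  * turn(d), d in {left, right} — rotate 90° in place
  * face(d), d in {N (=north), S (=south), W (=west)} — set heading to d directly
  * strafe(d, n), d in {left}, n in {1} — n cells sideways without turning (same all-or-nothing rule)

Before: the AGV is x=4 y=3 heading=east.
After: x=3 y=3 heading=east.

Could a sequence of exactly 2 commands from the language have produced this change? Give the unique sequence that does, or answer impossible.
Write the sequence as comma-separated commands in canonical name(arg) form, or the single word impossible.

impossible

no 2-step route produces this change.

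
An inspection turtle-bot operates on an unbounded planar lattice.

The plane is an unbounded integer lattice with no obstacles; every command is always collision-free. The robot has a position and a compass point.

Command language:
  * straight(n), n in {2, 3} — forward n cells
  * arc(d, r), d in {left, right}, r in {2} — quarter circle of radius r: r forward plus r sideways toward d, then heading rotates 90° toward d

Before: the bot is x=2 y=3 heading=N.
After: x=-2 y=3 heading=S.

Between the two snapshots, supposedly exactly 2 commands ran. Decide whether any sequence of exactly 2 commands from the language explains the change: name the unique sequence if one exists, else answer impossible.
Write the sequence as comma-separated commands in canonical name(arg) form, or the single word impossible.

arc(left, 2), arc(left, 2)

key: cell and facing (now S) both changed — the 2 commands mix motion and turning
from: x=2 y=3 heading=N
t=1 arc(left, 2) ⇒ x=0 y=5 heading=W
t=2 arc(left, 2) ⇒ x=-2 y=3 heading=S
uniquely the one of 16 2-step routes that fits.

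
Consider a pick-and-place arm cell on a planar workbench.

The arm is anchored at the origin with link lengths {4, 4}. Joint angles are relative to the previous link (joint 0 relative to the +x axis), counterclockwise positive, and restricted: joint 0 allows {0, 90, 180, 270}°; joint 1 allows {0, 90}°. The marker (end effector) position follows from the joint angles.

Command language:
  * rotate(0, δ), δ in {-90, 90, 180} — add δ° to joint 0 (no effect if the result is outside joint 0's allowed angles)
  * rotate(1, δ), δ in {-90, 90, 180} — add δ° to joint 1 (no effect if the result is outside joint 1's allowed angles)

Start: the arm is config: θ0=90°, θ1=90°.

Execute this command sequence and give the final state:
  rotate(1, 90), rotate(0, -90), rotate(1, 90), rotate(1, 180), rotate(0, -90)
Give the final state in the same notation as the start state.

start: config: θ0=90°, θ1=90°
1. rotate(1, 90) → config: θ0=90°, θ1=90°
2. rotate(0, -90) → config: θ0=0°, θ1=90°
3. rotate(1, 90) → config: θ0=0°, θ1=90°
4. rotate(1, 180) → config: θ0=0°, θ1=90°
5. rotate(0, -90) → config: θ0=270°, θ1=90°

config: θ0=270°, θ1=90°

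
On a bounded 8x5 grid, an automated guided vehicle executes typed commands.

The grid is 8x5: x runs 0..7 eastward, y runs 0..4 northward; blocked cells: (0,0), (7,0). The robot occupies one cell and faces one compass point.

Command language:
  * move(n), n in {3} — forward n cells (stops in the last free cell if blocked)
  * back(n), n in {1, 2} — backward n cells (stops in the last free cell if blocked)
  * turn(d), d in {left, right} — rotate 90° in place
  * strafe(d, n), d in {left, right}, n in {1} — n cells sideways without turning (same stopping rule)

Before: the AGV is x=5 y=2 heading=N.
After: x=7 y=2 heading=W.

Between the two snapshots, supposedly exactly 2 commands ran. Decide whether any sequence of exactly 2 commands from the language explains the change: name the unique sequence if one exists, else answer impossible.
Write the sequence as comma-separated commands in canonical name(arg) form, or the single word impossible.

turn(left), back(2)

key: position moved to (7,2) AND the heading swung to W — translation plus rotation needed
t0: x=5 y=2 heading=N
t=1 turn(left) ⇒ x=5 y=2 heading=W
t=2 back(2) ⇒ x=7 y=2 heading=W
uniquely the one of 49 2-step routes that fits.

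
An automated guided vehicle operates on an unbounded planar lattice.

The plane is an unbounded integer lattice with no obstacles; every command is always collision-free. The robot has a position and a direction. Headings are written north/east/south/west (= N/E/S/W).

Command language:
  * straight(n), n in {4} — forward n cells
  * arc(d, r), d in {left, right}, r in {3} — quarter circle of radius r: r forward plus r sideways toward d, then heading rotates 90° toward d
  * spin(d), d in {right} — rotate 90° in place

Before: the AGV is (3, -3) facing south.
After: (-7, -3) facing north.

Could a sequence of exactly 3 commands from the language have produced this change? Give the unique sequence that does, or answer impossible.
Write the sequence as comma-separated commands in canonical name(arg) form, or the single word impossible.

arc(right, 3), straight(4), arc(right, 3)

key: cell and facing (now N) both changed — the 3 commands mix motion and turning
start: (3, -3) facing south
[1] after arc(right, 3): (0, -6) facing west
[2] after straight(4): (-4, -6) facing west
[3] after arc(right, 3): (-7, -3) facing north
no other 3-command option fits: unique.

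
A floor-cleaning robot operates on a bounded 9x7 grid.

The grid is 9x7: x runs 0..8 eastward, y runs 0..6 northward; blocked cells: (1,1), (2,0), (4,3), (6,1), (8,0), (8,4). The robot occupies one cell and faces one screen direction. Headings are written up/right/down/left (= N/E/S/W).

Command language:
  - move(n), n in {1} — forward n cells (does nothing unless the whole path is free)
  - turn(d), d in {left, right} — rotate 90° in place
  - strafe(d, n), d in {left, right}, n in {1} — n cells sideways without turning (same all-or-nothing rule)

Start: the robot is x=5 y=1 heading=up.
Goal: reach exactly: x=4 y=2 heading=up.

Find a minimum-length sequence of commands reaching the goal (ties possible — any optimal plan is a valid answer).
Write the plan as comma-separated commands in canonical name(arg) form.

move(1), strafe(left, 1)

t0: x=5 y=1 heading=up
1. move(1) → x=5 y=2 heading=up
2. strafe(left, 1) → x=4 y=2 heading=up
no 1-step plan works, so 2 is optimal.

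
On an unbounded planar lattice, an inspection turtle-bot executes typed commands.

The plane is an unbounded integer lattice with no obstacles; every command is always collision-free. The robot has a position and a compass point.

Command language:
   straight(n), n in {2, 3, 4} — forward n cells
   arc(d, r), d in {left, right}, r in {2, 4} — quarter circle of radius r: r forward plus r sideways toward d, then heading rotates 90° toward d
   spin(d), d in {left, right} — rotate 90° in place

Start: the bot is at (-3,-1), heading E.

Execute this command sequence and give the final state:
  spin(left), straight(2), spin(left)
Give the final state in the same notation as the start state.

at (-3,1), heading W

start: at (-3,-1), heading E
t=1 spin(left) ⇒ at (-3,-1), heading N
t=2 straight(2) ⇒ at (-3,1), heading N
t=3 spin(left) ⇒ at (-3,1), heading W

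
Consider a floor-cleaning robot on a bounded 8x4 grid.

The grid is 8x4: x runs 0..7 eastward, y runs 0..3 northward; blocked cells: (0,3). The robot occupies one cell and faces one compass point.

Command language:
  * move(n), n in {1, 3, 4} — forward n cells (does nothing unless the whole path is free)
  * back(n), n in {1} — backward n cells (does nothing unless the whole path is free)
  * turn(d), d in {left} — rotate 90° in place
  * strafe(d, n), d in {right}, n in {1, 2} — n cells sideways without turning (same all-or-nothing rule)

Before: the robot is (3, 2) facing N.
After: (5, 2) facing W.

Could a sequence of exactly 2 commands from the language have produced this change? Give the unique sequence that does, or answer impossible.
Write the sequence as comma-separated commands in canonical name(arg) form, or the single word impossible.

key: order matters: swapping strafe(right, 2) and turn(left) lands elsewhere
start: (3, 2) facing N
step 1 (strafe(right, 2)): (5, 2) facing N
step 2 (turn(left)): (5, 2) facing W
no other 2-command option fits: unique.

strafe(right, 2), turn(left)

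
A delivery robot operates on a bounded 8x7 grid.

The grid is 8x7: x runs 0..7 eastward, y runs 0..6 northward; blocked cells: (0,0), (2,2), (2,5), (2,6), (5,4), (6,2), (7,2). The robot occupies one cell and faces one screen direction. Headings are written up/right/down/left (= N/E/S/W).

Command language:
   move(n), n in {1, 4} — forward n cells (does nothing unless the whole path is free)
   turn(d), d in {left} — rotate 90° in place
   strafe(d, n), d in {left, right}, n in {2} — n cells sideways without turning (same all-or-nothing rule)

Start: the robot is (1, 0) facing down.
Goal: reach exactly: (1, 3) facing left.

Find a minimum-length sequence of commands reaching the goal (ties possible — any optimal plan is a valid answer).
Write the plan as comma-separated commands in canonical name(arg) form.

t0: (1, 0) facing down
t=1 turn(left) ⇒ (1, 0) facing right
t=2 strafe(left, 2) ⇒ (1, 2) facing right
t=3 turn(left) ⇒ (1, 2) facing up
t=4 move(1) ⇒ (1, 3) facing up
t=5 turn(left) ⇒ (1, 3) facing left
nothing shorter than 5 reaches the goal.

turn(left), strafe(left, 2), turn(left), move(1), turn(left)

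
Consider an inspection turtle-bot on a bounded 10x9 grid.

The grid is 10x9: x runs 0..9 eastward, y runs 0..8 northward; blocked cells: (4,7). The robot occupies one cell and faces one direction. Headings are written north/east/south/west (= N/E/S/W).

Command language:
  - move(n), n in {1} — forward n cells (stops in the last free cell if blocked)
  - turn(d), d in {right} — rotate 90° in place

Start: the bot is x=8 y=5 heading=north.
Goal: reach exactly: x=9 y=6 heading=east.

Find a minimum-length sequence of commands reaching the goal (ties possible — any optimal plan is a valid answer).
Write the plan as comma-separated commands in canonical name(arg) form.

from: x=8 y=5 heading=north
[1] after move(1): x=8 y=6 heading=north
[2] after turn(right): x=8 y=6 heading=east
[3] after move(1): x=9 y=6 heading=east
shorter routes all fall short; 3 is best.

move(1), turn(right), move(1)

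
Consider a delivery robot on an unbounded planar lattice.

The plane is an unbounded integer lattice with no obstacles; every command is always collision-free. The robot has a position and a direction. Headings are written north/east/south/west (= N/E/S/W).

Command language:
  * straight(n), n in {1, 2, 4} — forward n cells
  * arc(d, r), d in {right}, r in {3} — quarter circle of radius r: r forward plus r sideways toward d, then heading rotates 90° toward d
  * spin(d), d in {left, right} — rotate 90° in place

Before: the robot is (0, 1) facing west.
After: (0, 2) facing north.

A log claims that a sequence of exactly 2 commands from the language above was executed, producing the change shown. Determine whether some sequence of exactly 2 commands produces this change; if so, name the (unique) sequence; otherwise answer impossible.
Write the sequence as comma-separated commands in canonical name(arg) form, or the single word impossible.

key: position moved to (0,2) AND the heading swung to N — translation plus rotation needed
initial: (0, 1) facing west
step 1 (spin(right)): (0, 1) facing north
step 2 (straight(1)): (0, 2) facing north
uniquely the one of 36 2-step routes that fits.

spin(right), straight(1)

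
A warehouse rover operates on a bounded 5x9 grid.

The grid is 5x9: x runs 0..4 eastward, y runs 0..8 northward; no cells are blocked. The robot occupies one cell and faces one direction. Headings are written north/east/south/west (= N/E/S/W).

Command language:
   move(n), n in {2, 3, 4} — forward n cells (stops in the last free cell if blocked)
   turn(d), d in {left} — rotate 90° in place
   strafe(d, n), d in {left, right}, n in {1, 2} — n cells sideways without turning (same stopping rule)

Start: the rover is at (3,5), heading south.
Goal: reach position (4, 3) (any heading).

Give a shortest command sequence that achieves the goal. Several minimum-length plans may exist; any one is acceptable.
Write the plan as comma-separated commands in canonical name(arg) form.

initial: at (3,5), heading south
1. move(2) → at (3,3), heading south
2. strafe(left, 1) → at (4,3), heading south
minimal: 2 command(s), checked below 2.

move(2), strafe(left, 1)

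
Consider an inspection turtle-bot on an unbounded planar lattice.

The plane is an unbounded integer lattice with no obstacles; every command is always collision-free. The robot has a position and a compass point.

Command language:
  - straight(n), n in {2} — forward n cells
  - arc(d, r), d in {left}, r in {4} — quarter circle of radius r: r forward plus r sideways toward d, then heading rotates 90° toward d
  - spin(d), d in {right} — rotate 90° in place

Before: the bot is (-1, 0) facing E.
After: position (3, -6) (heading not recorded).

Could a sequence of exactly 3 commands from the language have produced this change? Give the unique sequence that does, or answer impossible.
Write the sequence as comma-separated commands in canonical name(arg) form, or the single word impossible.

key: running arc(left, 4) before spin(right) would end elsewhere — order is forced
t0: (-1, 0) facing E
[1] after spin(right): (-1, 0) facing S
[2] after straight(2): (-1, -2) facing S
[3] after arc(left, 4): (3, -6) facing E
no other 3-command option fits: unique.

spin(right), straight(2), arc(left, 4)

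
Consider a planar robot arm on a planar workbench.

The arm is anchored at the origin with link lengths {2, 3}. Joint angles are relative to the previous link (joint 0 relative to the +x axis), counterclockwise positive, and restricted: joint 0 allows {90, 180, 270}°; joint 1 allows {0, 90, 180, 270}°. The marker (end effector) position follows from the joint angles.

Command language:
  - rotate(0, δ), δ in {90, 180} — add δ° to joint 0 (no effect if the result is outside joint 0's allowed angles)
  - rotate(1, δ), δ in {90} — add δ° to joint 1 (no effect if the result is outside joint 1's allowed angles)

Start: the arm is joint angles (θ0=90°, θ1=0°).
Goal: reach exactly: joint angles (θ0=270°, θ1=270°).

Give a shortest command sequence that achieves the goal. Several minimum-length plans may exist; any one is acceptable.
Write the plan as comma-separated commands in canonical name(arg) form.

rotate(0, 180), rotate(1, 90), rotate(1, 90), rotate(1, 90)

initial: joint angles (θ0=90°, θ1=0°)
t=1 rotate(0, 180) ⇒ joint angles (θ0=270°, θ1=0°)
t=2 rotate(1, 90) ⇒ joint angles (θ0=270°, θ1=90°)
t=3 rotate(1, 90) ⇒ joint angles (θ0=270°, θ1=180°)
t=4 rotate(1, 90) ⇒ joint angles (θ0=270°, θ1=270°)
no 3-step plan works, so 4 is optimal.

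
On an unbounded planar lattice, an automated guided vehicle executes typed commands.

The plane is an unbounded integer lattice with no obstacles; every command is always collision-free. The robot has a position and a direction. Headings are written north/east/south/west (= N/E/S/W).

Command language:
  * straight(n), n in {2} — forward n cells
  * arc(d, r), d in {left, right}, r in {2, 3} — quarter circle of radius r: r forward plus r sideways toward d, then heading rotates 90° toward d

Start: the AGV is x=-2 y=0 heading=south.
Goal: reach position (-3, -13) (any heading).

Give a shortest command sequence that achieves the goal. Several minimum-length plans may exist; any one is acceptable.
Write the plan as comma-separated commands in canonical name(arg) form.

from: x=-2 y=0 heading=south
t=1 arc(left, 3) ⇒ x=1 y=-3 heading=east
t=2 arc(right, 3) ⇒ x=4 y=-6 heading=south
t=3 arc(right, 3) ⇒ x=1 y=-9 heading=west
t=4 arc(left, 2) ⇒ x=-1 y=-11 heading=south
t=5 arc(right, 2) ⇒ x=-3 y=-13 heading=west
shorter routes all fall short; 5 is best.

arc(left, 3), arc(right, 3), arc(right, 3), arc(left, 2), arc(right, 2)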